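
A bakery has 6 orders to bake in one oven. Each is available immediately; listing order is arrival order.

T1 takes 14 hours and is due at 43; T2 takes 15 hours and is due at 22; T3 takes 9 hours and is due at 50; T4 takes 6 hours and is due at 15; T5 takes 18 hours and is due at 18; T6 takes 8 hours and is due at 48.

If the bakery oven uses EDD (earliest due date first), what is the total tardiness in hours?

EDD (increasing due date): T4 T5 T2 T1 T6 T3.
T4: 0→6, due 15, tardiness 0
T5: 6→24, due 18, tardiness 6
T2: 24→39, due 22, tardiness 17
T1: 39→53, due 43, tardiness 10
T6: 53→61, due 48, tardiness 13
T3: 61→70, due 50, tardiness 20
Sum = 0+6+17+10+13+20 = 66.

66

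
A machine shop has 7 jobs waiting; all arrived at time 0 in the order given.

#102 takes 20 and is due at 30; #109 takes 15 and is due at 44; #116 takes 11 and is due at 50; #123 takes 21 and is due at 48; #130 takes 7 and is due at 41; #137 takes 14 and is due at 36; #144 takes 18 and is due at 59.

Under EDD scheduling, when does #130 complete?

41

EDD (increasing due date): #102 #137 #130 #109 #123 #116 #144.
#102: 0→20
#137: 20→34
#130: 34→41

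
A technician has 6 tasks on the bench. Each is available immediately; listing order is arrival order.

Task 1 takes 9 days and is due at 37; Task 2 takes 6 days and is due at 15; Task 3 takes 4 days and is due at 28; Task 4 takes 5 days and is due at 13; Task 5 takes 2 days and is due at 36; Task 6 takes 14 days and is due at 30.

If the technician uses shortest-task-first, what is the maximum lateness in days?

SPT (increasing processing time): Task 5 Task 3 Task 4 Task 2 Task 1 Task 6.
Task 5: 0→2, due 36, lateness -34
Task 3: 2→6, due 28, lateness -22
Task 4: 6→11, due 13, lateness -2
Task 2: 11→17, due 15, lateness 2
Task 1: 17→26, due 37, lateness -11
Task 6: 26→40, due 30, lateness 10
Maximum = 10.

10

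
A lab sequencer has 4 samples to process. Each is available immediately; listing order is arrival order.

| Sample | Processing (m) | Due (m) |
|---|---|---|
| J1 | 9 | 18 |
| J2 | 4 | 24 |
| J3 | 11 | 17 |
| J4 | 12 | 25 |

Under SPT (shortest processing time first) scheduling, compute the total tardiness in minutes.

18

SPT (increasing processing time): J2 J1 J3 J4.
J2: 0→4, due 24, tardiness 0
J1: 4→13, due 18, tardiness 0
J3: 13→24, due 17, tardiness 7
J4: 24→36, due 25, tardiness 11
Sum = 0+0+7+11 = 18.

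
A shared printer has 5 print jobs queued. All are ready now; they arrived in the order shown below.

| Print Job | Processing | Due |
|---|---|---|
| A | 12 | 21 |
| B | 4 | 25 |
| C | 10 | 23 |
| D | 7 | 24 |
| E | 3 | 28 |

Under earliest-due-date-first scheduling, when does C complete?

EDD (increasing due date): A C D B E.
A: 0→12
C: 12→22

22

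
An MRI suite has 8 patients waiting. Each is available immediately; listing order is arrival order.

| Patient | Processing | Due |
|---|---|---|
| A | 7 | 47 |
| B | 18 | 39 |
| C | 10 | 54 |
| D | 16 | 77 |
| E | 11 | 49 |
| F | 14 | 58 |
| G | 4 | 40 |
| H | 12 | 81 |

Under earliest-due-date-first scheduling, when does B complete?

EDD (increasing due date): B G A E C F D H.
B: 0→18

18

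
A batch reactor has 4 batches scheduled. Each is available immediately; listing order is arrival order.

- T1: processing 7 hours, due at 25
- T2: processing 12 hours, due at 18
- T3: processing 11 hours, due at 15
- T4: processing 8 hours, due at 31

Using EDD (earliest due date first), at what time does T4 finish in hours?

38

EDD (increasing due date): T3 T2 T1 T4.
T3: 0→11
T2: 11→23
T1: 23→30
T4: 30→38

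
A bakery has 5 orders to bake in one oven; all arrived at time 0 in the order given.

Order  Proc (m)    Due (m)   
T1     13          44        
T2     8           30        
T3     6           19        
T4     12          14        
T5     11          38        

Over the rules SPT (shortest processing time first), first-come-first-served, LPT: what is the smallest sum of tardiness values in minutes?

SPT (increasing processing time): T3 T2 T5 T4 T1.
T3: 0→6, due 19, tardiness 0
T2: 6→14, due 30, tardiness 0
T5: 14→25, due 38, tardiness 0
T4: 25→37, due 14, tardiness 23
T1: 37→50, due 44, tardiness 6
Sum = 0+0+0+23+6 = 29.
FIFO (arrival order): T1 T2 T3 T4 T5.
T1: 0→13, due 44, tardiness 0
T2: 13→21, due 30, tardiness 0
T3: 21→27, due 19, tardiness 8
T4: 27→39, due 14, tardiness 25
T5: 39→50, due 38, tardiness 12
Sum = 0+0+8+25+12 = 45.
LPT (decreasing processing time): T1 T4 T5 T2 T3.
T1: 0→13, due 44, tardiness 0
T4: 13→25, due 14, tardiness 11
T5: 25→36, due 38, tardiness 0
T2: 36→44, due 30, tardiness 14
T3: 44→50, due 19, tardiness 31
Sum = 0+11+0+14+31 = 56.
SPT 29, FIFO 45, LPT 56 → minimum 29.

29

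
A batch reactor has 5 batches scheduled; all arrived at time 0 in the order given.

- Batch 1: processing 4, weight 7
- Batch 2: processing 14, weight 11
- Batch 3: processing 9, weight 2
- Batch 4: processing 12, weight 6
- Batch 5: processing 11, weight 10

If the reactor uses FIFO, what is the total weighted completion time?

1014

FIFO (arrival order): Batch 1 Batch 2 Batch 3 Batch 4 Batch 5.
Batch 1: finishes 4, weight 7, w·C = 28
Batch 2: finishes 18, weight 11, w·C = 198
Batch 3: finishes 27, weight 2, w·C = 54
Batch 4: finishes 39, weight 6, w·C = 234
Batch 5: finishes 50, weight 10, w·C = 500
Sum = 28+198+54+234+500 = 1014.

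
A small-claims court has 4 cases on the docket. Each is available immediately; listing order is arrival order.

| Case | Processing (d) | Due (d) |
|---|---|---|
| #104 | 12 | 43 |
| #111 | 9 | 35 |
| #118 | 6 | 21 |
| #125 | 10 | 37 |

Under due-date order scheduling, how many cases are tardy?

0

EDD (increasing due date): #118 #111 #125 #104.
#118: 0→6, due 21, tardiness 0
#111: 6→15, due 35, tardiness 0
#125: 15→25, due 37, tardiness 0
#104: 25→37, due 43, tardiness 0
Late cases: 0.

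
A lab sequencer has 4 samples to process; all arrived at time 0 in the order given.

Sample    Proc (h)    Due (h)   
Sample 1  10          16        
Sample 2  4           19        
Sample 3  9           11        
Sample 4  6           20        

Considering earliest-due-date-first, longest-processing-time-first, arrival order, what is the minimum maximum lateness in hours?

9

EDD (increasing due date): Sample 3 Sample 1 Sample 2 Sample 4.
Sample 3: 0→9, due 11, lateness -2
Sample 1: 9→19, due 16, lateness 3
Sample 2: 19→23, due 19, lateness 4
Sample 4: 23→29, due 20, lateness 9
Maximum = 9.
LPT (decreasing processing time): Sample 1 Sample 3 Sample 4 Sample 2.
Sample 1: 0→10, due 16, lateness -6
Sample 3: 10→19, due 11, lateness 8
Sample 4: 19→25, due 20, lateness 5
Sample 2: 25→29, due 19, lateness 10
Maximum = 10.
FIFO (arrival order): Sample 1 Sample 2 Sample 3 Sample 4.
Sample 1: 0→10, due 16, lateness -6
Sample 2: 10→14, due 19, lateness -5
Sample 3: 14→23, due 11, lateness 12
Sample 4: 23→29, due 20, lateness 9
Maximum = 12.
EDD 9, LPT 10, FIFO 12 → minimum 9.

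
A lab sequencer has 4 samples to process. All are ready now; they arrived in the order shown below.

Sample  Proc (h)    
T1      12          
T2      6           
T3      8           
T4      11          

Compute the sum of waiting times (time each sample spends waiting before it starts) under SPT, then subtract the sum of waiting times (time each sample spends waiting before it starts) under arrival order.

SPT (increasing processing time): T2 T3 T4 T1.
T2: waits 0, runs 0→6
T3: waits 6, runs 6→14
T4: waits 14, runs 14→25
T1: waits 25, runs 25→37
Sum = 0+6+14+25 = 45.
FIFO (arrival order): T1 T2 T3 T4.
T1: waits 0, runs 0→12
T2: waits 12, runs 12→18
T3: waits 18, runs 18→26
T4: waits 26, runs 26→37
Sum = 0+12+18+26 = 56.
Difference = 45 − 56 = -11.

-11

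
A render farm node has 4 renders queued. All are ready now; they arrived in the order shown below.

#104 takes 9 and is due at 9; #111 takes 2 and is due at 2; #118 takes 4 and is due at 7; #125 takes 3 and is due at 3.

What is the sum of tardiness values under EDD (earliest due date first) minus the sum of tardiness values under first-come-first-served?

-19

EDD (increasing due date): #111 #125 #118 #104.
#111: 0→2, due 2, tardiness 0
#125: 2→5, due 3, tardiness 2
#118: 5→9, due 7, tardiness 2
#104: 9→18, due 9, tardiness 9
Sum = 0+2+2+9 = 13.
FIFO (arrival order): #104 #111 #118 #125.
#104: 0→9, due 9, tardiness 0
#111: 9→11, due 2, tardiness 9
#118: 11→15, due 7, tardiness 8
#125: 15→18, due 3, tardiness 15
Sum = 0+9+8+15 = 32.
Difference = 13 − 32 = -19.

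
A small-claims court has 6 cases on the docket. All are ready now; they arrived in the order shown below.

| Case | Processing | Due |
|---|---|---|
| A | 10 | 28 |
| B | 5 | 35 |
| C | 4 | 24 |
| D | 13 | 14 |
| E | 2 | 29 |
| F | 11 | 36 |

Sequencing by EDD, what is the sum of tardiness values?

9

EDD (increasing due date): D C A E B F.
D: 0→13, due 14, tardiness 0
C: 13→17, due 24, tardiness 0
A: 17→27, due 28, tardiness 0
E: 27→29, due 29, tardiness 0
B: 29→34, due 35, tardiness 0
F: 34→45, due 36, tardiness 9
Sum = 0+0+0+0+0+9 = 9.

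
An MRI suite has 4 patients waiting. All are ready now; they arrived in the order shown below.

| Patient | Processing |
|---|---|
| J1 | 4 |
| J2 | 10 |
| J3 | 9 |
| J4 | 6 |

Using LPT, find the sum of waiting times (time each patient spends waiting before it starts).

54

LPT (decreasing processing time): J2 J3 J4 J1.
J2: waits 0, runs 0→10
J3: waits 10, runs 10→19
J4: waits 19, runs 19→25
J1: waits 25, runs 25→29
Sum = 0+10+19+25 = 54.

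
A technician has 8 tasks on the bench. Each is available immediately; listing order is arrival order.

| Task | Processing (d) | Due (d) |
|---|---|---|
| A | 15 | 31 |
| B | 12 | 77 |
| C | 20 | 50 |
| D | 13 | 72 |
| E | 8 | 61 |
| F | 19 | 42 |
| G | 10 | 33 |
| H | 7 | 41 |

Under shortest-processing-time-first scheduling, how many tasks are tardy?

SPT (increasing processing time): H E G B D A F C.
H: 0→7, due 41, tardiness 0
E: 7→15, due 61, tardiness 0
G: 15→25, due 33, tardiness 0
B: 25→37, due 77, tardiness 0
D: 37→50, due 72, tardiness 0
A: 50→65, due 31, tardiness 34
F: 65→84, due 42, tardiness 42
C: 84→104, due 50, tardiness 54
Late tasks: 3.

3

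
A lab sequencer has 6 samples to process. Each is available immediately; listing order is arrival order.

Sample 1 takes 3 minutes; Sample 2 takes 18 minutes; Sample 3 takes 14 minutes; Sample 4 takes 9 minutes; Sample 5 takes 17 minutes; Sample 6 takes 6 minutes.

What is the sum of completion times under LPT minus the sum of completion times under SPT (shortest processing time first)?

LPT (decreasing processing time): Sample 2 Sample 5 Sample 3 Sample 4 Sample 6 Sample 1.
Sample 2: 0→18
Sample 5: 18→35
Sample 3: 35→49
Sample 4: 49→58
Sample 6: 58→64
Sample 1: 64→67
Sum = 18+35+49+58+64+67 = 291.
SPT (increasing processing time): Sample 1 Sample 6 Sample 4 Sample 3 Sample 5 Sample 2.
Sample 1: 0→3
Sample 6: 3→9
Sample 4: 9→18
Sample 3: 18→32
Sample 5: 32→49
Sample 2: 49→67
Sum = 3+9+18+32+49+67 = 178.
Difference = 291 − 178 = 113.

113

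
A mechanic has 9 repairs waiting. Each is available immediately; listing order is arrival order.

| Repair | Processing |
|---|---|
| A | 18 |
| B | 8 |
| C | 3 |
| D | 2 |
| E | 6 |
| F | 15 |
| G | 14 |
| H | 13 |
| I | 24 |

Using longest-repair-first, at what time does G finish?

LPT (decreasing processing time): I A F G H B E C D.
I: 0→24
A: 24→42
F: 42→57
G: 57→71

71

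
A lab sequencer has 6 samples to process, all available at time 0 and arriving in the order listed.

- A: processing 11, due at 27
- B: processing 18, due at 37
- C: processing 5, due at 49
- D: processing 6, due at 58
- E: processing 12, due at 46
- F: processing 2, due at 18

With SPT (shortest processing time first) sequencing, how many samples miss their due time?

SPT (increasing processing time): F C D A E B.
F: 0→2, due 18, tardiness 0
C: 2→7, due 49, tardiness 0
D: 7→13, due 58, tardiness 0
A: 13→24, due 27, tardiness 0
E: 24→36, due 46, tardiness 0
B: 36→54, due 37, tardiness 17
Late samples: 1.

1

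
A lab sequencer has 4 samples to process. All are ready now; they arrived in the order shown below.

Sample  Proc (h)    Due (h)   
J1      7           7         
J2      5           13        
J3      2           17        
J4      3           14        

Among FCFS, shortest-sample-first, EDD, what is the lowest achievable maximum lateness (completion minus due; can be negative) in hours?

1

FIFO (arrival order): J1 J2 J3 J4.
J1: 0→7, due 7, lateness 0
J2: 7→12, due 13, lateness -1
J3: 12→14, due 17, lateness -3
J4: 14→17, due 14, lateness 3
Maximum = 3.
SPT (increasing processing time): J3 J4 J2 J1.
J3: 0→2, due 17, lateness -15
J4: 2→5, due 14, lateness -9
J2: 5→10, due 13, lateness -3
J1: 10→17, due 7, lateness 10
Maximum = 10.
EDD (increasing due date): J1 J2 J4 J3.
J1: 0→7, due 7, lateness 0
J2: 7→12, due 13, lateness -1
J4: 12→15, due 14, lateness 1
J3: 15→17, due 17, lateness 0
Maximum = 1.
FIFO 3, SPT 10, EDD 1 → minimum 1.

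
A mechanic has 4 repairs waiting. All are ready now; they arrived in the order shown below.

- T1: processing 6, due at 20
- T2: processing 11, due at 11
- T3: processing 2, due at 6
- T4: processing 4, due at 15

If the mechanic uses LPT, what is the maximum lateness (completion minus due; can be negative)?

LPT (decreasing processing time): T2 T1 T4 T3.
T2: 0→11, due 11, lateness 0
T1: 11→17, due 20, lateness -3
T4: 17→21, due 15, lateness 6
T3: 21→23, due 6, lateness 17
Maximum = 17.

17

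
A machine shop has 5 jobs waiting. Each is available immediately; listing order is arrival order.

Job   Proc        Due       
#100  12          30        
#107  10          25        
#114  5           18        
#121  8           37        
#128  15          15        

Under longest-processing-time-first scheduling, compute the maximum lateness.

LPT (decreasing processing time): #128 #100 #107 #121 #114.
#128: 0→15, due 15, lateness 0
#100: 15→27, due 30, lateness -3
#107: 27→37, due 25, lateness 12
#121: 37→45, due 37, lateness 8
#114: 45→50, due 18, lateness 32
Maximum = 32.

32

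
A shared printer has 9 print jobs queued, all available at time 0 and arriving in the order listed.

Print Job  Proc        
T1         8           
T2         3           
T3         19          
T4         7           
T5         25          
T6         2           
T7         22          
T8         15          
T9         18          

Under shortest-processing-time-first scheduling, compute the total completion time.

SPT (increasing processing time): T6 T2 T4 T1 T8 T9 T3 T7 T5.
T6: 0→2
T2: 2→5
T4: 5→12
T1: 12→20
T8: 20→35
T9: 35→53
T3: 53→72
T7: 72→94
T5: 94→119
Sum = 2+5+12+20+35+53+72+94+119 = 412.

412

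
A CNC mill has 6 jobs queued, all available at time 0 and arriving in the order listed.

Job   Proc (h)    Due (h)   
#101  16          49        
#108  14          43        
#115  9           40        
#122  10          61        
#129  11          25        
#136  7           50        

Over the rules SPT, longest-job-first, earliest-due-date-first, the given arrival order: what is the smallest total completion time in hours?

SPT (increasing processing time): #136 #115 #122 #129 #108 #101.
#136: 0→7
#115: 7→16
#122: 16→26
#129: 26→37
#108: 37→51
#101: 51→67
Sum = 7+16+26+37+51+67 = 204.
LPT (decreasing processing time): #101 #108 #129 #122 #115 #136.
#101: 0→16
#108: 16→30
#129: 30→41
#122: 41→51
#115: 51→60
#136: 60→67
Sum = 16+30+41+51+60+67 = 265.
EDD (increasing due date): #129 #115 #108 #101 #136 #122.
#129: 0→11
#115: 11→20
#108: 20→34
#101: 34→50
#136: 50→57
#122: 57→67
Sum = 11+20+34+50+57+67 = 239.
FIFO (arrival order): #101 #108 #115 #122 #129 #136.
#101: 0→16
#108: 16→30
#115: 30→39
#122: 39→49
#129: 49→60
#136: 60→67
Sum = 16+30+39+49+60+67 = 261.
SPT 204, LPT 265, EDD 239, FIFO 261 → minimum 204.

204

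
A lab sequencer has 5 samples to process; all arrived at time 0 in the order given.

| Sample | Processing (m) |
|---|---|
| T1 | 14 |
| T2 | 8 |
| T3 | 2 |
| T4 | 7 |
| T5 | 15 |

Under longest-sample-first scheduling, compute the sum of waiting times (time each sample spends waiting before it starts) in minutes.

125

LPT (decreasing processing time): T5 T1 T2 T4 T3.
T5: waits 0, runs 0→15
T1: waits 15, runs 15→29
T2: waits 29, runs 29→37
T4: waits 37, runs 37→44
T3: waits 44, runs 44→46
Sum = 0+15+29+37+44 = 125.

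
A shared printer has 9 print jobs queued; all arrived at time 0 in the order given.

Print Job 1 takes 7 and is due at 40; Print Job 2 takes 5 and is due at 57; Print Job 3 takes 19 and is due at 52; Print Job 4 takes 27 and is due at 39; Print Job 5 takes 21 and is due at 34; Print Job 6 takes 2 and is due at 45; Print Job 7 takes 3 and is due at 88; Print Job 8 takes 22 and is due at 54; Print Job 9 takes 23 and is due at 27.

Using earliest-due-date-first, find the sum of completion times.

771

EDD (increasing due date): Print Job 9 Print Job 5 Print Job 4 Print Job 1 Print Job 6 Print Job 3 Print Job 8 Print Job 2 Print Job 7.
Print Job 9: 0→23
Print Job 5: 23→44
Print Job 4: 44→71
Print Job 1: 71→78
Print Job 6: 78→80
Print Job 3: 80→99
Print Job 8: 99→121
Print Job 2: 121→126
Print Job 7: 126→129
Sum = 23+44+71+78+80+99+121+126+129 = 771.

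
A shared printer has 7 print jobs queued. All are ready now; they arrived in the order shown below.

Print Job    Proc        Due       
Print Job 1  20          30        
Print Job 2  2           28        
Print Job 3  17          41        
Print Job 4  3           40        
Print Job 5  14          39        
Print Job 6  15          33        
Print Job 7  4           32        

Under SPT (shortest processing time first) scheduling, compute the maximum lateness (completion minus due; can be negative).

SPT (increasing processing time): Print Job 2 Print Job 4 Print Job 7 Print Job 5 Print Job 6 Print Job 3 Print Job 1.
Print Job 2: 0→2, due 28, lateness -26
Print Job 4: 2→5, due 40, lateness -35
Print Job 7: 5→9, due 32, lateness -23
Print Job 5: 9→23, due 39, lateness -16
Print Job 6: 23→38, due 33, lateness 5
Print Job 3: 38→55, due 41, lateness 14
Print Job 1: 55→75, due 30, lateness 45
Maximum = 45.

45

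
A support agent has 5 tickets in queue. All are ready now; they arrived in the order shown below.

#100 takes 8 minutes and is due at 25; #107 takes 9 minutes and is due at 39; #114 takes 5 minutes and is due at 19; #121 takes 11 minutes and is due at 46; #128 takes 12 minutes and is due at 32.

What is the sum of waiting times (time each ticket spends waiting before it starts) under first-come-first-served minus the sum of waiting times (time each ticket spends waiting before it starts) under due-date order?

FIFO (arrival order): #100 #107 #114 #121 #128.
#100: waits 0, runs 0→8
#107: waits 8, runs 8→17
#114: waits 17, runs 17→22
#121: waits 22, runs 22→33
#128: waits 33, runs 33→45
Sum = 0+8+17+22+33 = 80.
EDD (increasing due date): #114 #100 #128 #107 #121.
#114: waits 0, runs 0→5
#100: waits 5, runs 5→13
#128: waits 13, runs 13→25
#107: waits 25, runs 25→34
#121: waits 34, runs 34→45
Sum = 0+5+13+25+34 = 77.
Difference = 80 − 77 = 3.

3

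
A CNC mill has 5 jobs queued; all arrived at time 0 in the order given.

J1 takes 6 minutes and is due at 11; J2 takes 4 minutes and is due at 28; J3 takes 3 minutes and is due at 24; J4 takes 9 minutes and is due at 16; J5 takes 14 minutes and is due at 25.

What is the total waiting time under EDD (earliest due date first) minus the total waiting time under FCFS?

20

EDD (increasing due date): J1 J4 J3 J5 J2.
J1: waits 0, runs 0→6
J4: waits 6, runs 6→15
J3: waits 15, runs 15→18
J5: waits 18, runs 18→32
J2: waits 32, runs 32→36
Sum = 0+6+15+18+32 = 71.
FIFO (arrival order): J1 J2 J3 J4 J5.
J1: waits 0, runs 0→6
J2: waits 6, runs 6→10
J3: waits 10, runs 10→13
J4: waits 13, runs 13→22
J5: waits 22, runs 22→36
Sum = 0+6+10+13+22 = 51.
Difference = 71 − 51 = 20.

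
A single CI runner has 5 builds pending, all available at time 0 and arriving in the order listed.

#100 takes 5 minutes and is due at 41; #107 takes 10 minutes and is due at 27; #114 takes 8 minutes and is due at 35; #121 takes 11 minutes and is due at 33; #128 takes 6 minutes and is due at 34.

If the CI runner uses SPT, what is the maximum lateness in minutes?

SPT (increasing processing time): #100 #128 #114 #107 #121.
#100: 0→5, due 41, lateness -36
#128: 5→11, due 34, lateness -23
#114: 11→19, due 35, lateness -16
#107: 19→29, due 27, lateness 2
#121: 29→40, due 33, lateness 7
Maximum = 7.

7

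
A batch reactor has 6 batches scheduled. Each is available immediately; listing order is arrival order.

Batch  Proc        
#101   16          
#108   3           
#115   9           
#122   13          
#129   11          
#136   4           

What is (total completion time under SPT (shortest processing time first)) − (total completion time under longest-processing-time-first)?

-94

SPT (increasing processing time): #108 #136 #115 #129 #122 #101.
#108: 0→3
#136: 3→7
#115: 7→16
#129: 16→27
#122: 27→40
#101: 40→56
Sum = 3+7+16+27+40+56 = 149.
LPT (decreasing processing time): #101 #122 #129 #115 #136 #108.
#101: 0→16
#122: 16→29
#129: 29→40
#115: 40→49
#136: 49→53
#108: 53→56
Sum = 16+29+40+49+53+56 = 243.
Difference = 149 − 243 = -94.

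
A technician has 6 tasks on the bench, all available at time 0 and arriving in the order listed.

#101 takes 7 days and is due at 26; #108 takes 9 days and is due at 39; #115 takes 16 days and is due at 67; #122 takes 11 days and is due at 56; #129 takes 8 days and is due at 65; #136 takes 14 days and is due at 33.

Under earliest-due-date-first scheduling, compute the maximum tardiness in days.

0

EDD (increasing due date): #101 #136 #108 #122 #129 #115.
#101: 0→7, due 26, tardiness 0
#136: 7→21, due 33, tardiness 0
#108: 21→30, due 39, tardiness 0
#122: 30→41, due 56, tardiness 0
#129: 41→49, due 65, tardiness 0
#115: 49→65, due 67, tardiness 0
Maximum = 0.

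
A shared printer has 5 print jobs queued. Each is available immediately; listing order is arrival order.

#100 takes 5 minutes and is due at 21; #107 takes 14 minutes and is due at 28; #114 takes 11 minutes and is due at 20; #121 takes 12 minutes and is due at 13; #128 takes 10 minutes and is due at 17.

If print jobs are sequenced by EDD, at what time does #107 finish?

52

EDD (increasing due date): #121 #128 #114 #100 #107.
#121: 0→12
#128: 12→22
#114: 22→33
#100: 33→38
#107: 38→52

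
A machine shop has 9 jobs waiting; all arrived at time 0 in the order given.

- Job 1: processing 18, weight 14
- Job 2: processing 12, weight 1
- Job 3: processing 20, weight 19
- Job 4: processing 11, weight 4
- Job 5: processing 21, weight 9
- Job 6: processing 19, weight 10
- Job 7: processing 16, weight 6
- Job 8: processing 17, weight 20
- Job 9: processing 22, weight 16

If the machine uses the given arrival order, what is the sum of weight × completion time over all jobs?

9102

FIFO (arrival order): Job 1 Job 2 Job 3 Job 4 Job 5 Job 6 Job 7 Job 8 Job 9.
Job 1: finishes 18, weight 14, w·C = 252
Job 2: finishes 30, weight 1, w·C = 30
Job 3: finishes 50, weight 19, w·C = 950
Job 4: finishes 61, weight 4, w·C = 244
Job 5: finishes 82, weight 9, w·C = 738
Job 6: finishes 101, weight 10, w·C = 1010
Job 7: finishes 117, weight 6, w·C = 702
Job 8: finishes 134, weight 20, w·C = 2680
Job 9: finishes 156, weight 16, w·C = 2496
Sum = 252+30+950+244+738+1010+702+2680+2496 = 9102.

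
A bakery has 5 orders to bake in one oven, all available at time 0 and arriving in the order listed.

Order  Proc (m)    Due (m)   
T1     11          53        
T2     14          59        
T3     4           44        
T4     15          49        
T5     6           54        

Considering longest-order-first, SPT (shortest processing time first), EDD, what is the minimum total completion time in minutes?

120

LPT (decreasing processing time): T4 T2 T1 T5 T3.
T4: 0→15
T2: 15→29
T1: 29→40
T5: 40→46
T3: 46→50
Sum = 15+29+40+46+50 = 180.
SPT (increasing processing time): T3 T5 T1 T2 T4.
T3: 0→4
T5: 4→10
T1: 10→21
T2: 21→35
T4: 35→50
Sum = 4+10+21+35+50 = 120.
EDD (increasing due date): T3 T4 T1 T5 T2.
T3: 0→4
T4: 4→19
T1: 19→30
T5: 30→36
T2: 36→50
Sum = 4+19+30+36+50 = 139.
LPT 180, SPT 120, EDD 139 → minimum 120.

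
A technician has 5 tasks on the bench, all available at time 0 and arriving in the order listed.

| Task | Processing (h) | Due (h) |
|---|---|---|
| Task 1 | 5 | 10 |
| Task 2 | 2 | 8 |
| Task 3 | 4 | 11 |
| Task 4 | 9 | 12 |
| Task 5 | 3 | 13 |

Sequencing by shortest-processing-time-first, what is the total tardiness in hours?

15

SPT (increasing processing time): Task 2 Task 5 Task 3 Task 1 Task 4.
Task 2: 0→2, due 8, tardiness 0
Task 5: 2→5, due 13, tardiness 0
Task 3: 5→9, due 11, tardiness 0
Task 1: 9→14, due 10, tardiness 4
Task 4: 14→23, due 12, tardiness 11
Sum = 0+0+0+4+11 = 15.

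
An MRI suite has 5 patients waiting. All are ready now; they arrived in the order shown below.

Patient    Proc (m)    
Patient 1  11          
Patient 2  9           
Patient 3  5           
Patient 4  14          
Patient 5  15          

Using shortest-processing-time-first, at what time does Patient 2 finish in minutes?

SPT (increasing processing time): Patient 3 Patient 2 Patient 1 Patient 4 Patient 5.
Patient 3: 0→5
Patient 2: 5→14

14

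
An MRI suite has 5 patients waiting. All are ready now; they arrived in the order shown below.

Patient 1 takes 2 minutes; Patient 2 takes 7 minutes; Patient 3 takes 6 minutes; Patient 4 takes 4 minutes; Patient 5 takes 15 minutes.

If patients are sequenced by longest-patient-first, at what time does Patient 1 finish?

LPT (decreasing processing time): Patient 5 Patient 2 Patient 3 Patient 4 Patient 1.
Patient 5: 0→15
Patient 2: 15→22
Patient 3: 22→28
Patient 4: 28→32
Patient 1: 32→34

34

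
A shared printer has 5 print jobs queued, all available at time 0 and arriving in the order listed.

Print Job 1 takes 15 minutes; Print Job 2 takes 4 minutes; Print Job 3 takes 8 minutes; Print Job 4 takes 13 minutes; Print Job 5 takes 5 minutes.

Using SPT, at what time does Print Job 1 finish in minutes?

SPT (increasing processing time): Print Job 2 Print Job 5 Print Job 3 Print Job 4 Print Job 1.
Print Job 2: 0→4
Print Job 5: 4→9
Print Job 3: 9→17
Print Job 4: 17→30
Print Job 1: 30→45

45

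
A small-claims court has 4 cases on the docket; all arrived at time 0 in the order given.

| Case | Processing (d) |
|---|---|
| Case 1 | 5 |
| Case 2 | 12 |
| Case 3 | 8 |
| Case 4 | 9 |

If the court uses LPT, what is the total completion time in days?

LPT (decreasing processing time): Case 2 Case 4 Case 3 Case 1.
Case 2: 0→12
Case 4: 12→21
Case 3: 21→29
Case 1: 29→34
Sum = 12+21+29+34 = 96.

96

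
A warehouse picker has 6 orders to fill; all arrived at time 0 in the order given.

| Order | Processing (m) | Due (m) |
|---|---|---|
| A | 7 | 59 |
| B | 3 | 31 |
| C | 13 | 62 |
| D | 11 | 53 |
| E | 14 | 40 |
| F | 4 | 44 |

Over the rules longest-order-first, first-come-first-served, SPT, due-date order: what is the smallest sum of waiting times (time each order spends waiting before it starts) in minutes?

87

LPT (decreasing processing time): E C D A F B.
E: waits 0, runs 0→14
C: waits 14, runs 14→27
D: waits 27, runs 27→38
A: waits 38, runs 38→45
F: waits 45, runs 45→49
B: waits 49, runs 49→52
Sum = 0+14+27+38+45+49 = 173.
FIFO (arrival order): A B C D E F.
A: waits 0, runs 0→7
B: waits 7, runs 7→10
C: waits 10, runs 10→23
D: waits 23, runs 23→34
E: waits 34, runs 34→48
F: waits 48, runs 48→52
Sum = 0+7+10+23+34+48 = 122.
SPT (increasing processing time): B F A D C E.
B: waits 0, runs 0→3
F: waits 3, runs 3→7
A: waits 7, runs 7→14
D: waits 14, runs 14→25
C: waits 25, runs 25→38
E: waits 38, runs 38→52
Sum = 0+3+7+14+25+38 = 87.
EDD (increasing due date): B E F D A C.
B: waits 0, runs 0→3
E: waits 3, runs 3→17
F: waits 17, runs 17→21
D: waits 21, runs 21→32
A: waits 32, runs 32→39
C: waits 39, runs 39→52
Sum = 0+3+17+21+32+39 = 112.
LPT 173, FIFO 122, SPT 87, EDD 112 → minimum 87.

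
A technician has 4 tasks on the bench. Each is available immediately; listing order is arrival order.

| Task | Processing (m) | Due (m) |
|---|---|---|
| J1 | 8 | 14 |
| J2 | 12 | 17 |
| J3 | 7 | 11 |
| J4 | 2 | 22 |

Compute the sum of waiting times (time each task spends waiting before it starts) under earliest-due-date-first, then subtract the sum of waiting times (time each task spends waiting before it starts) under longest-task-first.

-10

EDD (increasing due date): J3 J1 J2 J4.
J3: waits 0, runs 0→7
J1: waits 7, runs 7→15
J2: waits 15, runs 15→27
J4: waits 27, runs 27→29
Sum = 0+7+15+27 = 49.
LPT (decreasing processing time): J2 J1 J3 J4.
J2: waits 0, runs 0→12
J1: waits 12, runs 12→20
J3: waits 20, runs 20→27
J4: waits 27, runs 27→29
Sum = 0+12+20+27 = 59.
Difference = 49 − 59 = -10.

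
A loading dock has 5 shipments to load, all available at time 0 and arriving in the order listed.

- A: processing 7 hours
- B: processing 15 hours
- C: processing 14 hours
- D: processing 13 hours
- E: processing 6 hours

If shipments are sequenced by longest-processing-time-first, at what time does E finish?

LPT (decreasing processing time): B C D A E.
B: 0→15
C: 15→29
D: 29→42
A: 42→49
E: 49→55

55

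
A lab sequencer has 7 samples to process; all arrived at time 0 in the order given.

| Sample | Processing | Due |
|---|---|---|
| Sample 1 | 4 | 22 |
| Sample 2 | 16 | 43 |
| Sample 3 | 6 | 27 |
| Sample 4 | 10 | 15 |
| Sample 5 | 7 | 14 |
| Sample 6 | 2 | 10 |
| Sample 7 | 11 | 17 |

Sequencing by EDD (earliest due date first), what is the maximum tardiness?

13

EDD (increasing due date): Sample 6 Sample 5 Sample 4 Sample 7 Sample 1 Sample 3 Sample 2.
Sample 6: 0→2, due 10, tardiness 0
Sample 5: 2→9, due 14, tardiness 0
Sample 4: 9→19, due 15, tardiness 4
Sample 7: 19→30, due 17, tardiness 13
Sample 1: 30→34, due 22, tardiness 12
Sample 3: 34→40, due 27, tardiness 13
Sample 2: 40→56, due 43, tardiness 13
Maximum = 13.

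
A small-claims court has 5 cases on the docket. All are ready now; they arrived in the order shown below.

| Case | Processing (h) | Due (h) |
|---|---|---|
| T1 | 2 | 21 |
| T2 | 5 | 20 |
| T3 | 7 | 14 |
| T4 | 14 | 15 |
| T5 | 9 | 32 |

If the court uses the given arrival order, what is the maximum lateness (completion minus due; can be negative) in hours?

13

FIFO (arrival order): T1 T2 T3 T4 T5.
T1: 0→2, due 21, lateness -19
T2: 2→7, due 20, lateness -13
T3: 7→14, due 14, lateness 0
T4: 14→28, due 15, lateness 13
T5: 28→37, due 32, lateness 5
Maximum = 13.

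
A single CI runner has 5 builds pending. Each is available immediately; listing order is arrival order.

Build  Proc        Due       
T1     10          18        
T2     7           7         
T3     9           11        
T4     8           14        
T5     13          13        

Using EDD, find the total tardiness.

EDD (increasing due date): T2 T3 T5 T4 T1.
T2: 0→7, due 7, tardiness 0
T3: 7→16, due 11, tardiness 5
T5: 16→29, due 13, tardiness 16
T4: 29→37, due 14, tardiness 23
T1: 37→47, due 18, tardiness 29
Sum = 0+5+16+23+29 = 73.

73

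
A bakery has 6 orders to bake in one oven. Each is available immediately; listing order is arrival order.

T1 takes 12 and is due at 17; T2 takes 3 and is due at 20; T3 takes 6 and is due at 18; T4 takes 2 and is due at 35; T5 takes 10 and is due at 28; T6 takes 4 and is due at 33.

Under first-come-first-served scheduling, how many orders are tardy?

3

FIFO (arrival order): T1 T2 T3 T4 T5 T6.
T1: 0→12, due 17, tardiness 0
T2: 12→15, due 20, tardiness 0
T3: 15→21, due 18, tardiness 3
T4: 21→23, due 35, tardiness 0
T5: 23→33, due 28, tardiness 5
T6: 33→37, due 33, tardiness 4
Late orders: 3.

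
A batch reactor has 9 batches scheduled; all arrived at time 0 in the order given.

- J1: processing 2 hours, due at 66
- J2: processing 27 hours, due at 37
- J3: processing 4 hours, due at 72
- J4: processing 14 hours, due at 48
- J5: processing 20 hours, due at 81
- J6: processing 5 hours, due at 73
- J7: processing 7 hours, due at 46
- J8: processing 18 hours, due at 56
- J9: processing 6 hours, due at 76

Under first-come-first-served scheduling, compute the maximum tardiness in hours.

FIFO (arrival order): J1 J2 J3 J4 J5 J6 J7 J8 J9.
J1: 0→2, due 66, tardiness 0
J2: 2→29, due 37, tardiness 0
J3: 29→33, due 72, tardiness 0
J4: 33→47, due 48, tardiness 0
J5: 47→67, due 81, tardiness 0
J6: 67→72, due 73, tardiness 0
J7: 72→79, due 46, tardiness 33
J8: 79→97, due 56, tardiness 41
J9: 97→103, due 76, tardiness 27
Maximum = 41.

41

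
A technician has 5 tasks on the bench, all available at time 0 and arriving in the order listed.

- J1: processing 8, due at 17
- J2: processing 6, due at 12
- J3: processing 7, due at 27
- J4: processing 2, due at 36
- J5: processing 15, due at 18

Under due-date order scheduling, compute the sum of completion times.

123

EDD (increasing due date): J2 J1 J5 J3 J4.
J2: 0→6
J1: 6→14
J5: 14→29
J3: 29→36
J4: 36→38
Sum = 6+14+29+36+38 = 123.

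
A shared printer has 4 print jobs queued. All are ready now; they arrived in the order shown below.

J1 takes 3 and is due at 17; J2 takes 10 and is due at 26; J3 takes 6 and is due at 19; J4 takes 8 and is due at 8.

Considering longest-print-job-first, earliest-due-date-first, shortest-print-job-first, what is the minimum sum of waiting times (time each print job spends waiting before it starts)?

LPT (decreasing processing time): J2 J4 J3 J1.
J2: waits 0, runs 0→10
J4: waits 10, runs 10→18
J3: waits 18, runs 18→24
J1: waits 24, runs 24→27
Sum = 0+10+18+24 = 52.
EDD (increasing due date): J4 J1 J3 J2.
J4: waits 0, runs 0→8
J1: waits 8, runs 8→11
J3: waits 11, runs 11→17
J2: waits 17, runs 17→27
Sum = 0+8+11+17 = 36.
SPT (increasing processing time): J1 J3 J4 J2.
J1: waits 0, runs 0→3
J3: waits 3, runs 3→9
J4: waits 9, runs 9→17
J2: waits 17, runs 17→27
Sum = 0+3+9+17 = 29.
LPT 52, EDD 36, SPT 29 → minimum 29.

29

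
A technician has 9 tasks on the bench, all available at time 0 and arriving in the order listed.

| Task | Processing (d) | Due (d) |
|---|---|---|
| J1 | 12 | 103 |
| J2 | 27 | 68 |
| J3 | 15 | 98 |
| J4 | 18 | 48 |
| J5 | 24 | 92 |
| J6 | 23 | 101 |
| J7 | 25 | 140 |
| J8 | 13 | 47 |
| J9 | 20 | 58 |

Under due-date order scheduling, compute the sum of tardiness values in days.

164

EDD (increasing due date): J8 J4 J9 J2 J5 J3 J6 J1 J7.
J8: 0→13, due 47, tardiness 0
J4: 13→31, due 48, tardiness 0
J9: 31→51, due 58, tardiness 0
J2: 51→78, due 68, tardiness 10
J5: 78→102, due 92, tardiness 10
J3: 102→117, due 98, tardiness 19
J6: 117→140, due 101, tardiness 39
J1: 140→152, due 103, tardiness 49
J7: 152→177, due 140, tardiness 37
Sum = 0+0+0+10+10+19+39+49+37 = 164.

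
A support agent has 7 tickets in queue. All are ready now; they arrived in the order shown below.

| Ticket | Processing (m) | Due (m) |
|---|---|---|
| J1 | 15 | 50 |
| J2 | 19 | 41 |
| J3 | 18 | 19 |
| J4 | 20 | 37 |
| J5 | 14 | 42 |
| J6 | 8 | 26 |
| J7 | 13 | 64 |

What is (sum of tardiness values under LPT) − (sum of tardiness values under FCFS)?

-3

LPT (decreasing processing time): J4 J2 J3 J1 J5 J7 J6.
J4: 0→20, due 37, tardiness 0
J2: 20→39, due 41, tardiness 0
J3: 39→57, due 19, tardiness 38
J1: 57→72, due 50, tardiness 22
J5: 72→86, due 42, tardiness 44
J7: 86→99, due 64, tardiness 35
J6: 99→107, due 26, tardiness 81
Sum = 0+0+38+22+44+35+81 = 220.
FIFO (arrival order): J1 J2 J3 J4 J5 J6 J7.
J1: 0→15, due 50, tardiness 0
J2: 15→34, due 41, tardiness 0
J3: 34→52, due 19, tardiness 33
J4: 52→72, due 37, tardiness 35
J5: 72→86, due 42, tardiness 44
J6: 86→94, due 26, tardiness 68
J7: 94→107, due 64, tardiness 43
Sum = 0+0+33+35+44+68+43 = 223.
Difference = 220 − 223 = -3.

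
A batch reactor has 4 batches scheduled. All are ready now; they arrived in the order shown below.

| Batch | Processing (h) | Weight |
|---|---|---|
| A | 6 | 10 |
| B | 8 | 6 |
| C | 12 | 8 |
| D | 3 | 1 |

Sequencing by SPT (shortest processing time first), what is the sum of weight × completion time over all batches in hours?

427

SPT (increasing processing time): D A B C.
D: finishes 3, weight 1, w·C = 3
A: finishes 9, weight 10, w·C = 90
B: finishes 17, weight 6, w·C = 102
C: finishes 29, weight 8, w·C = 232
Sum = 3+90+102+232 = 427.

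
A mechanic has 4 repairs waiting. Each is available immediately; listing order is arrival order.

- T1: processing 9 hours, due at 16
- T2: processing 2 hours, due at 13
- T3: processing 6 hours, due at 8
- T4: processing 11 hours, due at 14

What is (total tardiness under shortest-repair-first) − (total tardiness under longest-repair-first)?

-22

SPT (increasing processing time): T2 T3 T1 T4.
T2: 0→2, due 13, tardiness 0
T3: 2→8, due 8, tardiness 0
T1: 8→17, due 16, tardiness 1
T4: 17→28, due 14, tardiness 14
Sum = 0+0+1+14 = 15.
LPT (decreasing processing time): T4 T1 T3 T2.
T4: 0→11, due 14, tardiness 0
T1: 11→20, due 16, tardiness 4
T3: 20→26, due 8, tardiness 18
T2: 26→28, due 13, tardiness 15
Sum = 0+4+18+15 = 37.
Difference = 15 − 37 = -22.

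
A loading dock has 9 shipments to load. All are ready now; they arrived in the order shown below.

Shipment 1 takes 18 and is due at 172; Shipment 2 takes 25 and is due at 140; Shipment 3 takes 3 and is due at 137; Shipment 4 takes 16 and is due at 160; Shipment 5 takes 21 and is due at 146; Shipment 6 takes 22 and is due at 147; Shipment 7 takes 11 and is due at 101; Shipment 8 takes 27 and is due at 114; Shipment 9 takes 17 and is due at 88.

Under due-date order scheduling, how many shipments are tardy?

0

EDD (increasing due date): Shipment 9 Shipment 7 Shipment 8 Shipment 3 Shipment 2 Shipment 5 Shipment 6 Shipment 4 Shipment 1.
Shipment 9: 0→17, due 88, tardiness 0
Shipment 7: 17→28, due 101, tardiness 0
Shipment 8: 28→55, due 114, tardiness 0
Shipment 3: 55→58, due 137, tardiness 0
Shipment 2: 58→83, due 140, tardiness 0
Shipment 5: 83→104, due 146, tardiness 0
Shipment 6: 104→126, due 147, tardiness 0
Shipment 4: 126→142, due 160, tardiness 0
Shipment 1: 142→160, due 172, tardiness 0
Late shipments: 0.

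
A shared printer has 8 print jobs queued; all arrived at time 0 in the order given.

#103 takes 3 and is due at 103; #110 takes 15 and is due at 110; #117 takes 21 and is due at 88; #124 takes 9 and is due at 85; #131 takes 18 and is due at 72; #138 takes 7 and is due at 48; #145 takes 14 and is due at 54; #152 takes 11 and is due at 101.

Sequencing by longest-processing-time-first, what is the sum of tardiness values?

64

LPT (decreasing processing time): #117 #131 #110 #145 #152 #124 #138 #103.
#117: 0→21, due 88, tardiness 0
#131: 21→39, due 72, tardiness 0
#110: 39→54, due 110, tardiness 0
#145: 54→68, due 54, tardiness 14
#152: 68→79, due 101, tardiness 0
#124: 79→88, due 85, tardiness 3
#138: 88→95, due 48, tardiness 47
#103: 95→98, due 103, tardiness 0
Sum = 0+0+0+14+0+3+47+0 = 64.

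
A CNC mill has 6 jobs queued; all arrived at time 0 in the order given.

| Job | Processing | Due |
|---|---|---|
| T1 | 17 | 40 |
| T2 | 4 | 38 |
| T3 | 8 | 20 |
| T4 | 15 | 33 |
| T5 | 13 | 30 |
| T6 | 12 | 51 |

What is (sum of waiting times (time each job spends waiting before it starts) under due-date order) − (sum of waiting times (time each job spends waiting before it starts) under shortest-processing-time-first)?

EDD (increasing due date): T3 T5 T4 T2 T1 T6.
T3: waits 0, runs 0→8
T5: waits 8, runs 8→21
T4: waits 21, runs 21→36
T2: waits 36, runs 36→40
T1: waits 40, runs 40→57
T6: waits 57, runs 57→69
Sum = 0+8+21+36+40+57 = 162.
SPT (increasing processing time): T2 T3 T6 T5 T4 T1.
T2: waits 0, runs 0→4
T3: waits 4, runs 4→12
T6: waits 12, runs 12→24
T5: waits 24, runs 24→37
T4: waits 37, runs 37→52
T1: waits 52, runs 52→69
Sum = 0+4+12+24+37+52 = 129.
Difference = 162 − 129 = 33.

33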